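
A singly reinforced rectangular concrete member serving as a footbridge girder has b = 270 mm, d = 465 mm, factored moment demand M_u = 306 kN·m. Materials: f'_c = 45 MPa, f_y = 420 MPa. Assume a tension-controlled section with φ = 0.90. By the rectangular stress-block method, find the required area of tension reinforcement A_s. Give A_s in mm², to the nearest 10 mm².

M_n = M_u/φ = 306/0.90 = 340 kN·m.
With M_n = 0.85 f'_c a b (d − a/2), solve the quadratic for a:
a = d − √(d² − 2M_n/(0.85 f'_c b)) = 465 − √(465² − 2 × 340×10⁶/(0.85 × 45 × 270)) = 77.21 mm.
A_s = 0.85 f'_c a b / f_y = 0.85 × 45 × 77.21 × 270 / 420 = 1898.5 mm².

A_s ≈ 1900 mm²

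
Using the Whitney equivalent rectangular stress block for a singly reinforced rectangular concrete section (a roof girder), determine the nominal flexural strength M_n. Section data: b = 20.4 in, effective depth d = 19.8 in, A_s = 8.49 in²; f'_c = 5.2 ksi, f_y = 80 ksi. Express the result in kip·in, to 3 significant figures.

T = A_s f_y = 8.49 × 80 = 679.2 kips.
a = T/(0.85 f'_c b) = 679.2/(0.85 × 5.2 × 20.4) = 7.533 in.
M_n = T(d − a/2) = 679.2 × (19.8 − 3.7665) = 10890.0 kip·in.

M_n ≈ 10900 kip·in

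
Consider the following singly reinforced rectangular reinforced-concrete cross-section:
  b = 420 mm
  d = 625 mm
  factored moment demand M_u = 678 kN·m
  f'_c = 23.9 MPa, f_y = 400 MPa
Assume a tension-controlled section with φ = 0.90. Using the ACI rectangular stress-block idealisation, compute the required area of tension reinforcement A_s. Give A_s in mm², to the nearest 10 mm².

A_s ≈ 3460 mm²

M_n = M_u/φ = 678/0.90 = 753.333 kN·m.
With M_n = 0.85 f'_c a b (d − a/2), solve the quadratic for a:
a = d − √(d² − 2M_n/(0.85 f'_c b)) = 625 − √(625² − 2 × 753.333×10⁶/(0.85 × 23.9 × 420)) = 162.35 mm.
A_s = 0.85 f'_c a b / f_y = 0.85 × 23.9 × 162.35 × 420 / 400 = 3463.0 mm².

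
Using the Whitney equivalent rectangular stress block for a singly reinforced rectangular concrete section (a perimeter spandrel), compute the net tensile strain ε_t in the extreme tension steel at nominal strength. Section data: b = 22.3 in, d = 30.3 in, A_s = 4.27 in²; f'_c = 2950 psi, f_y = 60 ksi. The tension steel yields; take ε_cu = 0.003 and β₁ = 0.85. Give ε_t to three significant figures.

a = A_s f_y/(0.85 f'_c b) = 4.582 in.
β₁ = 0.85, so c = a/β₁ = 4.582/0.85 = 5.391 in.
From the linear strain diagram with ε_cu = 0.003: ε_t = 0.003 (d − c)/c = 0.003 × (30.3 − 5.391)/5.391 = 0.0139.
Since ε_t ≥ 0.005, the section is tension-controlled.

ε_t ≈ 0.0139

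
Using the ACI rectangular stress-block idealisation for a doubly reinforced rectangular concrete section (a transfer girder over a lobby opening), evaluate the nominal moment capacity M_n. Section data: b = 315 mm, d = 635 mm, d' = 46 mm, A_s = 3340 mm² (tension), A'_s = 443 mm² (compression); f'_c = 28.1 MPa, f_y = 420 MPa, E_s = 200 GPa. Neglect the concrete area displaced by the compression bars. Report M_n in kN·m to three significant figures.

Assume both tension and compression steel yield.
Net tension couple steel: A_s − A'_s = 2897 mm².
a = (A_s − A'_s) f_y / (0.85 f'_c b) = 1216740/(0.85 × 28.1 × 315) = 161.72 mm.
c = a/β₁ = 161.72/0.849 = 190.48 mm; ε'_s = 0.003(c − d')/c = 0.0023 ≥ f_y/E_s = 0.0021, so compression steel does yield.
M_n = (A_s − A'_s) f_y (d − a/2) + A'_s f_y (d − d') = [1216740 × (635 − 80.86) + 186060 × (635 − 46)] × 10⁻⁶ = 674.24 + 109.59 = 783.83 kN·m.

M_n ≈ 784 kN·m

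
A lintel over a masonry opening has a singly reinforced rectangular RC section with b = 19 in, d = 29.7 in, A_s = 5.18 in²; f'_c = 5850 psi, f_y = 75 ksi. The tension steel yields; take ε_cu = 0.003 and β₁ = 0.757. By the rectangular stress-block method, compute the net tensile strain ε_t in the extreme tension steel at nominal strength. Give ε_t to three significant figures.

ε_t ≈ 0.0134

a = A_s f_y/(0.85 f'_c b) = 4.112 in.
β₁ = 0.757, so c = a/β₁ = 4.112/0.757 = 5.432 in.
From the linear strain diagram with ε_cu = 0.003: ε_t = 0.003 (d − c)/c = 0.003 × (29.7 − 5.432)/5.432 = 0.0134.
Since ε_t ≥ 0.005, the section is tension-controlled.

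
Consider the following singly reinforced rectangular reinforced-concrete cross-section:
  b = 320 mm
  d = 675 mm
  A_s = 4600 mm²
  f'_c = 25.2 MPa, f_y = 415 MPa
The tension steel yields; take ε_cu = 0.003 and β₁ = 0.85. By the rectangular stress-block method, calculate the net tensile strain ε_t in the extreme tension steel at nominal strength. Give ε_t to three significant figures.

a = A_s f_y/(0.85 f'_c b) = 278.51 mm.
β₁ = 0.85, so c = a/β₁ = 278.51/0.85 = 327.66 mm.
From the linear strain diagram with ε_cu = 0.003: ε_t = 0.003 (d − c)/c = 0.003 × (675 − 327.66)/327.66 = 0.00318.
ε_t < 0.004 — the section is over-reinforced for flexure under ACI limits.

ε_t ≈ 0.00318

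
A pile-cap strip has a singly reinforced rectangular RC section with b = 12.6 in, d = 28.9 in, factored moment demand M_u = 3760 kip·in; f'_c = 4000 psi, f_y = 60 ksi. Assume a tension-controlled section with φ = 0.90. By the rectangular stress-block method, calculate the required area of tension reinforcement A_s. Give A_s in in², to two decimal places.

M_n = M_u/φ = 3760/0.90 = 4177.78 kip·in.
From M_n = 0.85 f'_c a b (d − a/2):
a = d − √(d² − 2M_n/(0.85 f'_c b)) = 28.9 − √(28.9² − 2 × 4177.78/(0.85 × 4 × 12.6)) = 3.598 in.
A_s = 0.85 f'_c a b / f_y = 0.85 × 4 × 3.598 × 12.6 / 60 = 2.569 in².

A_s ≈ 2.57 in²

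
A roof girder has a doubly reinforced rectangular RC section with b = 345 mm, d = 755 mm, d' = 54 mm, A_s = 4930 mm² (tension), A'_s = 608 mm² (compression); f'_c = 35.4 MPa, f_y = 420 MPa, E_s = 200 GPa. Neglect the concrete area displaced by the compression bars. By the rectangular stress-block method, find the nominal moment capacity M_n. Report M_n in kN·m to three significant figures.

M_n ≈ 1390 kN·m

Assume both tension and compression steel yield.
Net tension couple steel: A_s − A'_s = 4322 mm².
a = (A_s − A'_s) f_y / (0.85 f'_c b) = 1815240/(0.85 × 35.4 × 345) = 174.86 mm.
c = a/β₁ = 174.86/0.797 = 219.40 mm; ε'_s = 0.003(c − d')/c = 0.0023 ≥ f_y/E_s = 0.0021, so compression steel does yield.
M_n = (A_s − A'_s) f_y (d − a/2) + A'_s f_y (d − d') = [1815240 × (755 − 87.43) + 255360 × (755 − 54)] × 10⁻⁶ = 1211.80 + 179.01 = 1390.81 kN·m.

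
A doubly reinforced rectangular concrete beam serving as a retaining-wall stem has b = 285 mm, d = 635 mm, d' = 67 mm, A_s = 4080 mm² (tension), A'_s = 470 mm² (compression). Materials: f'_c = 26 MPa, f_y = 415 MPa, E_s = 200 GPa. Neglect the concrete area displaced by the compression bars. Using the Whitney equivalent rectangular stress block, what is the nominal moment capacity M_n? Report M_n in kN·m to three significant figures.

M_n ≈ 884 kN·m

Assume both tension and compression steel yield.
Net tension couple steel: A_s − A'_s = 3610 mm².
a = (A_s − A'_s) f_y / (0.85 f'_c b) = 1498150/(0.85 × 26 × 285) = 237.86 mm.
c = a/β₁ = 237.86/0.85 = 279.84 mm; ε'_s = 0.003(c − d')/c = 0.0023 ≥ f_y/E_s = 0.0021, so compression steel does yield.
M_n = (A_s − A'_s) f_y (d − a/2) + A'_s f_y (d − d') = [1498150 × (635 − 118.93) + 195050 × (635 − 67)] × 10⁻⁶ = 773.15 + 110.79 = 883.94 kN·m.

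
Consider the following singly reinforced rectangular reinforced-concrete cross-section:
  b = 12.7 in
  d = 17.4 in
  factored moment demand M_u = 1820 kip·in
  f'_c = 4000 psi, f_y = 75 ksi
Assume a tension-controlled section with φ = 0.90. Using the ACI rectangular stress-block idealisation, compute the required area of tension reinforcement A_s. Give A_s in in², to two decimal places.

M_n = M_u/φ = 1820/0.90 = 2022.22 kip·in.
From M_n = 0.85 f'_c a b (d − a/2):
a = d − √(d² − 2M_n/(0.85 f'_c b)) = 17.4 − √(17.4² − 2 × 2022.22/(0.85 × 4 × 12.7)) = 2.940 in.
A_s = 0.85 f'_c a b / f_y = 0.85 × 4 × 2.940 × 12.7 / 75 = 1.693 in².

A_s ≈ 1.69 in²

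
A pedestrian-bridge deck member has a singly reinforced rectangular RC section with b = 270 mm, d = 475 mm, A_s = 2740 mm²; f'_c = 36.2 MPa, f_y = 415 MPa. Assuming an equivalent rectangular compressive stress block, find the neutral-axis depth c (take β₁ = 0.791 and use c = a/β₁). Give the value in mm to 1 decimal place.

c ≈ 173.0 mm

T = A_s f_y = 2740 × 415 = 1137100 N = 1137.1 kN.
Setting C = 0.85 f'_c a b equal to T: a = 1137100/(0.85 × 36.2 × 270) = 136.870 mm.
With β₁ = 0.791, c = a/β₁ = 136.870/0.791 = 173.0 mm.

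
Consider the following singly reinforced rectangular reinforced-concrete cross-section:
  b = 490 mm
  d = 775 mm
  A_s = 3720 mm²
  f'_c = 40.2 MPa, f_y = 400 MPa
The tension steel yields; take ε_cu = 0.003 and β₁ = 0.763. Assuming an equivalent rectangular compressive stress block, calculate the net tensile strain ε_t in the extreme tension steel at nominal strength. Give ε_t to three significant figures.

ε_t ≈ 0.0170

a = A_s f_y/(0.85 f'_c b) = 88.87 mm.
β₁ = 0.763, so c = a/β₁ = 88.87/0.763 = 116.47 mm.
From the linear strain diagram with ε_cu = 0.003: ε_t = 0.003 (d − c)/c = 0.003 × (775 − 116.47)/116.47 = 0.0170.
Since ε_t ≥ 0.005, the section is tension-controlled.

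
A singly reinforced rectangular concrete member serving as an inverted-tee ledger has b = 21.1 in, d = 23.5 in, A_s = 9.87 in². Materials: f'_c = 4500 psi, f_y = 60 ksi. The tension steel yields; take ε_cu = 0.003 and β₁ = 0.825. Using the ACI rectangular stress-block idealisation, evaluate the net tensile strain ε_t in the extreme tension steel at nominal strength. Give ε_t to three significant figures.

a = A_s f_y/(0.85 f'_c b) = 7.338 in.
β₁ = 0.825, so c = a/β₁ = 7.338/0.825 = 8.895 in.
From the linear strain diagram with ε_cu = 0.003: ε_t = 0.003 (d − c)/c = 0.003 × (23.5 − 8.895)/8.895 = 0.00493.
ε_t is between 0.004 and 0.005 — transition zone.

ε_t ≈ 0.00493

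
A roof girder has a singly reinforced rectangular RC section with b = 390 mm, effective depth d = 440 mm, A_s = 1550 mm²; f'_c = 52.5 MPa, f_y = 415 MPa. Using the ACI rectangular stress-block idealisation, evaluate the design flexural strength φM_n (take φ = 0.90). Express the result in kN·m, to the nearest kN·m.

T = A_s f_y = 1550 × 415 = 643250 N = 643.25 kN.
From C = T: a = T/(0.85 f'_c b) = 643250/(0.85 × 52.5 × 390) = 36.96 mm.
M_n = T(d − a/2) = 643.25 kN × (440 − 18.48) mm = 271.14 kN·m.
φM_n = 0.90 × 271.14 = 244.03 kN·m.

φM_n ≈ 244 kN·m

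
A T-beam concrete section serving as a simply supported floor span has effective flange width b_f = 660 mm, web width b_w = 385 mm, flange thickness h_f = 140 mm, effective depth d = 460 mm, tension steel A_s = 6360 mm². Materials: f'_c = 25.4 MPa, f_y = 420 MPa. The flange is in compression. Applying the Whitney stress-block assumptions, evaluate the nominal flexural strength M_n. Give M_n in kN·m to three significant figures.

Tension: T = A_s f_y = 6360 × 420 = 2671200 N.
Try a within the flange: a = T/(0.85 f'_c b_f) = 2671200/(0.85 × 25.4 × 660) = 187.46 mm.
a = 187.46 > h_f = 140 mm: the block extends into the web. Split into flange-overhang and web parts.
C_f = 0.85 f'_c (b_f − b_w) h_f = 0.85 × 25.4 × (660 − 385) × 140 = 831215 N.
Remaining web compression depth: a_w = (T − C_f)/(0.85 f'_c b_w) = (2671200 − 831215)/(0.85 × 25.4 × 385) = 221.36 mm.
M_n = C_f(d − h_f/2) + (T − C_f)(d − a_w/2) = 831215 × (460 − 70) + 1839985 × (460 − 110.68) = 324.17 + 642.74 = 966.91 × 10⁶ N·mm.
M_n = 966.91 kN·m.

M_n ≈ 967 kN·m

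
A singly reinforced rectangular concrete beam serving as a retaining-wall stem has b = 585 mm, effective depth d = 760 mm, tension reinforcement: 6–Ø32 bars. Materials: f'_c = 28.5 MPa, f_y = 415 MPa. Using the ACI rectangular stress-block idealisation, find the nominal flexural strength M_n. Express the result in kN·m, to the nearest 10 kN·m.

A_s = 6 × 804 = 4824 mm².
T = A_s f_y = 4824 × 415 = 2001960 N = 2001.96 kN.
From C = T: a = T/(0.85 f'_c b) = 2001960/(0.85 × 28.5 × 585) = 141.27 mm.
M_n = T(d − a/2) = 2001.96 kN × (760 − 70.635) mm = 1380.08 kN·m.

M_n ≈ 1380 kN·m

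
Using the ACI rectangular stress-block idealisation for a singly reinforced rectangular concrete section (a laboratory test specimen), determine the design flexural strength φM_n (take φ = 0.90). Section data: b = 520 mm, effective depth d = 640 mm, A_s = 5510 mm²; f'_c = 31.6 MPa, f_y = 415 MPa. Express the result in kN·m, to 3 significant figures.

T = A_s f_y = 5510 × 415 = 2286650 N = 2286.65 kN.
From C = T: a = T/(0.85 f'_c b) = 2286650/(0.85 × 31.6 × 520) = 163.72 mm.
M_n = T(d − a/2) = 2286.65 kN × (640 − 81.86) mm = 1276.27 kN·m.
φM_n = 0.90 × 1276.27 = 1148.64 kN·m.

φM_n ≈ 1150 kN·m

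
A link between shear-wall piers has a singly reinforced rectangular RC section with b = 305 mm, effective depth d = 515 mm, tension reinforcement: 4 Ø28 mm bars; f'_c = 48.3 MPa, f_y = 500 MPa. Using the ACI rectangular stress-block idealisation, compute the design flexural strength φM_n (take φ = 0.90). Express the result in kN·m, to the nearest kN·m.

φM_n ≈ 516 kN·m

A_s = 4 × 616 = 2464 mm².
T = A_s f_y = 2464 × 500 = 1232000 N = 1232 kN.
From C = T: a = T/(0.85 f'_c b) = 1232000/(0.85 × 48.3 × 305) = 98.39 mm.
M_n = T(d − a/2) = 1232 kN × (515 − 49.195) mm = 573.87 kN·m.
φM_n = 0.90 × 573.87 = 516.48 kN·m.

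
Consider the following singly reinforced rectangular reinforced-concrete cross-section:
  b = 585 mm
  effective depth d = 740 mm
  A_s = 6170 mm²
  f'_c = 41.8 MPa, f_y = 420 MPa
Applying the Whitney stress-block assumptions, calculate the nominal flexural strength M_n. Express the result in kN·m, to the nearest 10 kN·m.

M_n ≈ 1760 kN·m

T = A_s f_y = 6170 × 420 = 2591400 N = 2591.4 kN.
From C = T: a = T/(0.85 f'_c b) = 2591400/(0.85 × 41.8 × 585) = 124.68 mm.
M_n = T(d − a/2) = 2591.4 kN × (740 − 62.34) mm = 1756.09 kN·m.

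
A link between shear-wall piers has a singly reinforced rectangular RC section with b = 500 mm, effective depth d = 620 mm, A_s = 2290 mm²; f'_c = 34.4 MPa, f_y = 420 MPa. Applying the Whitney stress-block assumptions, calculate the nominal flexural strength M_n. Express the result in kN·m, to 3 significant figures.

M_n ≈ 565 kN·m

T = A_s f_y = 2290 × 420 = 961800 N = 961.8 kN.
From C = T: a = T/(0.85 f'_c b) = 961800/(0.85 × 34.4 × 500) = 65.79 mm.
M_n = T(d − a/2) = 961.8 kN × (620 − 32.895) mm = 564.68 kN·m.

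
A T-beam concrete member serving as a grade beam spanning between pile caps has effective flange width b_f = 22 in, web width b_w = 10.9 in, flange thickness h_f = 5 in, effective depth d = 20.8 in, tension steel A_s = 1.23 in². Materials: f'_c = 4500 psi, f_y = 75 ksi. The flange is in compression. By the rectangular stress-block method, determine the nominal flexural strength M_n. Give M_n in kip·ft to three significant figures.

M_n ≈ 156 kip·ft

Tension: T = A_s f_y = 1.23 × 75 = 92.25 kips.
Try a within the flange: a = T/(0.85 f'_c b_f) = 92.25/(0.85 × 4.5 × 22) = 1.096 in.
Since a = 1.096 ≤ h_f = 5 in, the stress block lies entirely in the flange; analyse as a rectangular beam of width b_f.
M_n = T(d − a/2) = 92.25 × (20.8 − 0.548) = 1868.2 kip·in.
M_n = 1868.2/12 = 155.68 kip·ft.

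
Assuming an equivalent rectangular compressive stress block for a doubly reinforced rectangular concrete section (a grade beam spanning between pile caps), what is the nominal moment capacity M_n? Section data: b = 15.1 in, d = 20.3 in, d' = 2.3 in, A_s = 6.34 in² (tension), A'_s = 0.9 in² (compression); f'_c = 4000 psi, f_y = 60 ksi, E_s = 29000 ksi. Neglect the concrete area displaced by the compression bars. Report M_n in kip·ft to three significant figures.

Assume both steels yield.
a = (A_s − A'_s) f_y/(0.85 f'_c b) = (6.34 − 0.9) × 60/(0.85 × 4 × 15.1) = 6.358 in.
c = a/β₁ = 6.358/0.85 = 7.480 in; ε'_s = 0.003(c − d')/c = 0.0021 ≥ ε_y = 0.0021, so the compression steel yields.
M_n = (A_s − A'_s) f_y (d − a/2) + A'_s f_y (d − d') = 326.4 × (20.3 − 3.179) + 54 × (20.3 − 2.3) = 5588.3 + 972.0 = 6560.3 kip·in = 6560.3/12 = 546.69 kip·ft.

M_n ≈ 547 kip·ft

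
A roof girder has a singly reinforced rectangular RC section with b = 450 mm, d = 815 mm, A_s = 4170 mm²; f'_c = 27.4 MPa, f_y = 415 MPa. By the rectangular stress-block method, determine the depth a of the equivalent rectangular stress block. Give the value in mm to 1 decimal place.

T = A_s f_y = 4170 × 415 = 1730550 N = 1730.55 kN.
Setting C = 0.85 f'_c a b equal to T: a = 1730550/(0.85 × 27.4 × 450) = 165.1 mm.

a ≈ 165.1 mm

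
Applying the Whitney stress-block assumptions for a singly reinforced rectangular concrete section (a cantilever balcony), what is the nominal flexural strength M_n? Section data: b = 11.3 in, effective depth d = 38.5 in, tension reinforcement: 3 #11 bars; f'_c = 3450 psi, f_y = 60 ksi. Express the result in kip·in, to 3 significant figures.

M_n ≈ 9620 kip·in

A_s = 3 × 1.56 = 4.68 in².
T = A_s f_y = 4.68 × 60 = 280.8 kips.
a = T/(0.85 f'_c b) = 280.8/(0.85 × 3.45 × 11.3) = 8.474 in.
M_n = T(d − a/2) = 280.8 × (38.5 − 4.237) = 9621.1 kip·in.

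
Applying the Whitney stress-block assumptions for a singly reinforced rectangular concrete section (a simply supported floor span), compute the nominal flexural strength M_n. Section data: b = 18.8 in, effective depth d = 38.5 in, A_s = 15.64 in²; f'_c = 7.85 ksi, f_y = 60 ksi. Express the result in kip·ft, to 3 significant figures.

T = A_s f_y = 15.64 × 60 = 938.4 kips.
a = T/(0.85 f'_c b) = 938.4/(0.85 × 7.85 × 18.8) = 7.481 in.
M_n = T(d − a/2) = 938.4 × (38.5 − 3.7405) = 32618.3 kip·in = 32618.3/12 = 2718.19 kip·ft.

M_n ≈ 2720 kip·ft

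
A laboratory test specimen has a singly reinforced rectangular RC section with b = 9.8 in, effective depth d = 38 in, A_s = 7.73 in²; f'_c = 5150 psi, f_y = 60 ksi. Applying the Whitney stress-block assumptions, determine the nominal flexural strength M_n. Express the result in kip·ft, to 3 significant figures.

M_n ≈ 1260 kip·ft

T = A_s f_y = 7.73 × 60 = 463.8 kips.
a = T/(0.85 f'_c b) = 463.8/(0.85 × 5.15 × 9.8) = 10.811 in.
M_n = T(d − a/2) = 463.8 × (38 − 5.4055) = 15117.3 kip·in = 15117.3/12 = 1259.78 kip·ft.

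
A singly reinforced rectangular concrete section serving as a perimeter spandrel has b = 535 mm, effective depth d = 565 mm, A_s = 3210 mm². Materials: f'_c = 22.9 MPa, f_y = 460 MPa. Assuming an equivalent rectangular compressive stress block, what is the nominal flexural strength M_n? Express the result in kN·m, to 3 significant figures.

M_n ≈ 730 kN·m

T = A_s f_y = 3210 × 460 = 1476600 N = 1476.6 kN.
From C = T: a = T/(0.85 f'_c b) = 1476600/(0.85 × 22.9 × 535) = 141.79 mm.
M_n = T(d − a/2) = 1476.6 kN × (565 − 70.895) mm = 729.60 kN·m.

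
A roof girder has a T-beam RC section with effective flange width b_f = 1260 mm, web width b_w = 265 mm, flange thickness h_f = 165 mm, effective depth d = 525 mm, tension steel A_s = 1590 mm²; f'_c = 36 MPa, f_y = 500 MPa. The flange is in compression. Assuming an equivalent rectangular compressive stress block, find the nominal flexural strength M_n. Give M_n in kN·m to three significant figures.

Tension: T = A_s f_y = 1590 × 500 = 795000 N.
Try a within the flange: a = T/(0.85 f'_c b_f) = 795000/(0.85 × 36 × 1260) = 20.62 mm.
Since a = 20.62 ≤ h_f = 165 mm, the stress block lies entirely in the flange; analyse as a rectangular beam of width b_f.
M_n = T(d − a/2) = 795000 × (525 − 10.31) = 409.18 × 10⁶ N·mm.
M_n = 409.18 kN·m.

M_n ≈ 409 kN·m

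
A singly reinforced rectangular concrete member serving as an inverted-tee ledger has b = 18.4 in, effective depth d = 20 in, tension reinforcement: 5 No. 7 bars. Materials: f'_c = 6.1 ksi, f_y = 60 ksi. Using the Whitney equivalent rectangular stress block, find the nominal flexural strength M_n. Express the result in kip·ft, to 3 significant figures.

M_n ≈ 286 kip·ft

A_s = 5 × 0.6 = 3 in².
T = A_s f_y = 3 × 60 = 180 kips.
a = T/(0.85 f'_c b) = 180/(0.85 × 6.1 × 18.4) = 1.887 in.
M_n = T(d − a/2) = 180 × (20 − 0.9435) = 3430.2 kip·in = 3430.2/12 = 285.85 kip·ft.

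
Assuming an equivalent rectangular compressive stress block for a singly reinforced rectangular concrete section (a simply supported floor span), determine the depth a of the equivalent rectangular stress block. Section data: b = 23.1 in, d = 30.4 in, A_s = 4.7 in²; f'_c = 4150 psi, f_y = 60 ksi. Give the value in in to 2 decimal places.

T = A_s f_y = 4.7 × 60 = 282 kips.
a = T/(0.85 f'_c b) = 282/(0.85 × 4.15 × 23.1) = 3.46 in.

a ≈ 3.46 in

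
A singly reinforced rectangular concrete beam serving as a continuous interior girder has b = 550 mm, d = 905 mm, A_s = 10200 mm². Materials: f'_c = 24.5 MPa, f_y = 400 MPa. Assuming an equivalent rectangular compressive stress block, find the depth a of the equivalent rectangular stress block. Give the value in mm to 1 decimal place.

a ≈ 356.2 mm

T = A_s f_y = 10200 × 400 = 4080000 N = 4080 kN.
Setting C = 0.85 f'_c a b equal to T: a = 4080000/(0.85 × 24.5 × 550) = 356.2 mm.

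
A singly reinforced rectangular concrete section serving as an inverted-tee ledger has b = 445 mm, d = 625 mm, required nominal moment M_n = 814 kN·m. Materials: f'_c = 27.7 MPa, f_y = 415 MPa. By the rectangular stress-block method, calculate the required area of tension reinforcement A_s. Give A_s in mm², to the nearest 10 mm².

With M_n = 0.85 f'_c a b (d − a/2), solve the quadratic for a:
a = d − √(d² − 2M_n/(0.85 f'_c b)) = 625 − √(625² − 2 × 814×10⁶/(0.85 × 27.7 × 445)) = 139.98 mm.
A_s = 0.85 f'_c a b / f_y = 0.85 × 27.7 × 139.98 × 445 / 415 = 3534.1 mm².

A_s ≈ 3530 mm²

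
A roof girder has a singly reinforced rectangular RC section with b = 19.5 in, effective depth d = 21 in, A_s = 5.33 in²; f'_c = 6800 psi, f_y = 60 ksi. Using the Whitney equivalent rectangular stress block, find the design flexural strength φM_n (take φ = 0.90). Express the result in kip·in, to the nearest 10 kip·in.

T = A_s f_y = 5.33 × 60 = 319.8 kips.
a = T/(0.85 f'_c b) = 319.8/(0.85 × 6.8 × 19.5) = 2.837 in.
M_n = T(d − a/2) = 319.8 × (21 − 1.4185) = 6262.2 kip·in.
φM_n = 0.90 × 6262.2 = 5636.0 kip·in.

φM_n ≈ 5640 kip·in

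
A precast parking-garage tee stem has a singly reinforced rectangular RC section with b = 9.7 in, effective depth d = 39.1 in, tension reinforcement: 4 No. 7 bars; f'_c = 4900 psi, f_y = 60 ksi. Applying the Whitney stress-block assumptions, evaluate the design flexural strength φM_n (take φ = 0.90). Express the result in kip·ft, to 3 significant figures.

φM_n ≈ 403 kip·ft

A_s = 4 × 0.6 = 2.4 in².
T = A_s f_y = 2.4 × 60 = 144 kips.
a = T/(0.85 f'_c b) = 144/(0.85 × 4.9 × 9.7) = 3.564 in.
M_n = T(d − a/2) = 144 × (39.1 − 1.782) = 5373.8 kip·in = 5373.8/12 = 447.82 kip·ft.
φM_n = 0.90 × 447.82 = 403.04 kip·ft.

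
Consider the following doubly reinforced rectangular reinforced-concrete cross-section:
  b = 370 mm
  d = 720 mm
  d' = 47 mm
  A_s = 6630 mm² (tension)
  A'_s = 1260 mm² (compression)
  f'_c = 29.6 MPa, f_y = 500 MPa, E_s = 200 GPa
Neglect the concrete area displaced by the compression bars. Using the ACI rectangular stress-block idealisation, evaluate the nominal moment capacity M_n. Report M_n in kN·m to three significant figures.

Assume both tension and compression steel yield.
Net tension couple steel: A_s − A'_s = 5370 mm².
a = (A_s − A'_s) f_y / (0.85 f'_c b) = 2685000/(0.85 × 29.6 × 370) = 288.42 mm.
c = a/β₁ = 288.42/0.839 = 343.77 mm; ε'_s = 0.003(c − d')/c = 0.0026 ≥ f_y/E_s = 0.0025, so compression steel does yield.
M_n = (A_s − A'_s) f_y (d − a/2) + A'_s f_y (d − d') = [2685000 × (720 − 144.21) + 630000 × (720 − 47)] × 10⁻⁶ = 1546.00 + 423.99 = 1969.99 kN·m.

M_n ≈ 1970 kN·m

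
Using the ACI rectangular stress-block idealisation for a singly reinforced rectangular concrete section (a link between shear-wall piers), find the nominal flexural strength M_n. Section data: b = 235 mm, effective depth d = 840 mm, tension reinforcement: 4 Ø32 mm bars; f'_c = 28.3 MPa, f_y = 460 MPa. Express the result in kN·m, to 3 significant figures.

M_n ≈ 1050 kN·m

A_s = 4 × 804 = 3216 mm².
T = A_s f_y = 3216 × 460 = 1479360 N = 1479.36 kN.
From C = T: a = T/(0.85 f'_c b) = 1479360/(0.85 × 28.3 × 235) = 261.70 mm.
M_n = T(d − a/2) = 1479.36 kN × (840 − 130.85) mm = 1049.09 kN·m.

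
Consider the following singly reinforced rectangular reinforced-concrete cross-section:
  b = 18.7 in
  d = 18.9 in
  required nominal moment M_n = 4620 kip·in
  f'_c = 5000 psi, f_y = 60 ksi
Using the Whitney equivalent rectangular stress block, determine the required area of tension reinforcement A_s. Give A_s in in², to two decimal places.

A_s ≈ 4.47 in²

From M_n = 0.85 f'_c a b (d − a/2):
a = d − √(d² − 2M_n/(0.85 f'_c b)) = 18.9 − √(18.9² − 2 × 4620/(0.85 × 5 × 18.7)) = 3.378 in.
A_s = 0.85 f'_c a b / f_y = 0.85 × 5 × 3.378 × 18.7 / 60 = 4.474 in².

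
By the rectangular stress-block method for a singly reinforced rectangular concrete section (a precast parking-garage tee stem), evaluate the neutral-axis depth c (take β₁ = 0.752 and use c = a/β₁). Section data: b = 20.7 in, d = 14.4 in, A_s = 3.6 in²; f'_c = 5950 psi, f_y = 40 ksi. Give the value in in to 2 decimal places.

T = A_s f_y = 3.6 × 40 = 144 kips.
a = T/(0.85 f'_c b) = 144/(0.85 × 5.95 × 20.7) = 1.3755 in.
With β₁ = 0.752, c = a/β₁ = 1.3755/0.752 = 1.83 in.

c ≈ 1.83 in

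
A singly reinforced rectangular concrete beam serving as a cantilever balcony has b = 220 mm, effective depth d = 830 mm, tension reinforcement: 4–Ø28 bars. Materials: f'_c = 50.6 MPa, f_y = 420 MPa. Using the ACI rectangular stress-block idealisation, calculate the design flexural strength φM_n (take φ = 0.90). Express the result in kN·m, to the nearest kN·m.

φM_n ≈ 722 kN·m

A_s = 4 × 616 = 2464 mm².
T = A_s f_y = 2464 × 420 = 1034880 N = 1034.88 kN.
From C = T: a = T/(0.85 f'_c b) = 1034880/(0.85 × 50.6 × 220) = 109.37 mm.
M_n = T(d − a/2) = 1034.88 kN × (830 − 54.685) mm = 802.36 kN·m.
φM_n = 0.90 × 802.36 = 722.12 kN·m.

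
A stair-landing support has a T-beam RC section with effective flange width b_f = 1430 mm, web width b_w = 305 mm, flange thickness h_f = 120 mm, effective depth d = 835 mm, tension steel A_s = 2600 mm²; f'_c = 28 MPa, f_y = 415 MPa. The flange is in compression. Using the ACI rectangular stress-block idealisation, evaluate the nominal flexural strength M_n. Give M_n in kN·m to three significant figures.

Tension: T = A_s f_y = 2600 × 415 = 1079000 N.
Try a within the flange: a = T/(0.85 f'_c b_f) = 1079000/(0.85 × 28 × 1430) = 31.70 mm.
Since a = 31.70 ≤ h_f = 120 mm, the stress block lies entirely in the flange; analyse as a rectangular beam of width b_f.
M_n = T(d − a/2) = 1079000 × (835 − 15.85) = 883.86 × 10⁶ N·mm.
M_n = 883.86 kN·m.

M_n ≈ 884 kN·m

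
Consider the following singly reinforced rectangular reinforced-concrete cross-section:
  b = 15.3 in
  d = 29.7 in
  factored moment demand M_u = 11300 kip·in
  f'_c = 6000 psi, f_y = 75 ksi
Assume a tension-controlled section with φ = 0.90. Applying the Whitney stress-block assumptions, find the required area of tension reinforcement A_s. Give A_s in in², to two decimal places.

M_n = M_u/φ = 11300/0.90 = 12555.6 kip·in.
From M_n = 0.85 f'_c a b (d − a/2):
a = d − √(d² − 2M_n/(0.85 f'_c b)) = 29.7 − √(29.7² − 2 × 12555.6/(0.85 × 6 × 15.3)) = 6.030 in.
A_s = 0.85 f'_c a b / f_y = 0.85 × 6 × 6.030 × 15.3 / 75 = 6.274 in².

A_s ≈ 6.27 in²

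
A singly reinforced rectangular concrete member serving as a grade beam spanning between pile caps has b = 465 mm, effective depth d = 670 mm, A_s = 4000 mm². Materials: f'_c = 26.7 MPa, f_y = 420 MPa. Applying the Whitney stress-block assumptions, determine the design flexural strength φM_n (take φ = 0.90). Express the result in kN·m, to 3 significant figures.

φM_n ≈ 893 kN·m

T = A_s f_y = 4000 × 420 = 1680000 N = 1680 kN.
From C = T: a = T/(0.85 f'_c b) = 1680000/(0.85 × 26.7 × 465) = 159.19 mm.
M_n = T(d − a/2) = 1680 kN × (670 − 79.595) mm = 991.88 kN·m.
φM_n = 0.90 × 991.88 = 892.69 kN·m.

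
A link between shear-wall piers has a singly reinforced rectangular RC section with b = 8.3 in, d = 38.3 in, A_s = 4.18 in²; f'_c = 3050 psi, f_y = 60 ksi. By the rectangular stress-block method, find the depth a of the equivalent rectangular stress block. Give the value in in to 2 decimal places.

T = A_s f_y = 4.18 × 60 = 250.8 kips.
a = T/(0.85 f'_c b) = 250.8/(0.85 × 3.05 × 8.3) = 11.66 in.

a ≈ 11.66 in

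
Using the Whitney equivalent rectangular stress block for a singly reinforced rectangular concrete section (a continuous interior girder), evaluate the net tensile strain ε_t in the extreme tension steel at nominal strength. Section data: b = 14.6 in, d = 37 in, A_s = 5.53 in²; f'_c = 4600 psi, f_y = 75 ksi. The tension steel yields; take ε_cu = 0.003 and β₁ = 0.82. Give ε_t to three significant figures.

a = A_s f_y/(0.85 f'_c b) = 7.265 in.
β₁ = 0.82, so c = a/β₁ = 7.265/0.82 = 8.860 in.
From the linear strain diagram with ε_cu = 0.003: ε_t = 0.003 (d − c)/c = 0.003 × (37 − 8.860)/8.860 = 0.00953.
Since ε_t ≥ 0.005, the section is tension-controlled.

ε_t ≈ 0.00953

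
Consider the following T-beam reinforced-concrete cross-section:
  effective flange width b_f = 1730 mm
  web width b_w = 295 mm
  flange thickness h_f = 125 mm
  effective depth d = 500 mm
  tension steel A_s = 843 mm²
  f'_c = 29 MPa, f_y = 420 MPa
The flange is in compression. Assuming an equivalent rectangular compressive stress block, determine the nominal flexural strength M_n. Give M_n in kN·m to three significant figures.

Tension: T = A_s f_y = 843 × 420 = 354060 N.
Try a within the flange: a = T/(0.85 f'_c b_f) = 354060/(0.85 × 29 × 1730) = 8.30 mm.
Since a = 8.30 ≤ h_f = 125 mm, the stress block lies entirely in the flange; analyse as a rectangular beam of width b_f.
M_n = T(d − a/2) = 354060 × (500 − 4.15) = 175.56 × 10⁶ N·mm.
M_n = 175.56 kN·m.

M_n ≈ 176 kN·m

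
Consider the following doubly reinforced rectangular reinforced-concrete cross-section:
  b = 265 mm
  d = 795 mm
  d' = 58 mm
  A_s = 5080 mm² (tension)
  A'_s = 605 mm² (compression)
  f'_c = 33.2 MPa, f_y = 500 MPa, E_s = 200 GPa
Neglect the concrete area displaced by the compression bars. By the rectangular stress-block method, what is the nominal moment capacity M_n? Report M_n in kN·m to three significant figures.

M_n ≈ 1670 kN·m

Assume both tension and compression steel yield.
Net tension couple steel: A_s − A'_s = 4475 mm².
a = (A_s − A'_s) f_y / (0.85 f'_c b) = 2237500/(0.85 × 33.2 × 265) = 299.20 mm.
c = a/β₁ = 299.20/0.813 = 368.02 mm; ε'_s = 0.003(c − d')/c = 0.0025 ≥ f_y/E_s = 0.0025, so compression steel does yield.
M_n = (A_s − A'_s) f_y (d − a/2) + A'_s f_y (d − d') = [2237500 × (795 − 149.6) + 302500 × (795 − 58)] × 10⁻⁶ = 1444.08 + 222.94 = 1667.02 kN·m.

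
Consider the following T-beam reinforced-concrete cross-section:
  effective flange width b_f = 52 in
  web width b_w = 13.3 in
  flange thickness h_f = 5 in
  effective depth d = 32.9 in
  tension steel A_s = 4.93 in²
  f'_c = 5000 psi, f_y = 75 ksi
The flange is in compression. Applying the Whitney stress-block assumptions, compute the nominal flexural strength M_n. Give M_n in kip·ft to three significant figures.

M_n ≈ 988 kip·ft

Tension: T = A_s f_y = 4.93 × 75 = 369.75 kips.
Try a within the flange: a = T/(0.85 f'_c b_f) = 369.75/(0.85 × 5 × 52) = 1.673 in.
Since a = 1.673 ≤ h_f = 5 in, the stress block lies entirely in the flange; analyse as a rectangular beam of width b_f.
M_n = T(d − a/2) = 369.75 × (32.9 − 0.8365) = 11855.5 kip·in.
M_n = 11855.5/12 = 987.96 kip·ft.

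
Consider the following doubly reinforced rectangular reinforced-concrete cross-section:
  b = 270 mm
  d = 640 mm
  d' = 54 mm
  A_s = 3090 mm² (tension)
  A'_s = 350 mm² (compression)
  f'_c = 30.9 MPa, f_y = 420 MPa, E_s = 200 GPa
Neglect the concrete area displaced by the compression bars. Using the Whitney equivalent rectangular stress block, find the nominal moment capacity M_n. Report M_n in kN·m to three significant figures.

M_n ≈ 729 kN·m

Assume both tension and compression steel yield.
Net tension couple steel: A_s − A'_s = 2740 mm².
a = (A_s − A'_s) f_y / (0.85 f'_c b) = 1150800/(0.85 × 30.9 × 270) = 162.28 mm.
c = a/β₁ = 162.28/0.829 = 195.75 mm; ε'_s = 0.003(c − d')/c = 0.0022 ≥ f_y/E_s = 0.0021, so compression steel does yield.
M_n = (A_s − A'_s) f_y (d − a/2) + A'_s f_y (d − d') = [1150800 × (640 − 81.14) + 147000 × (640 − 54)] × 10⁻⁶ = 643.14 + 86.14 = 729.28 kN·m.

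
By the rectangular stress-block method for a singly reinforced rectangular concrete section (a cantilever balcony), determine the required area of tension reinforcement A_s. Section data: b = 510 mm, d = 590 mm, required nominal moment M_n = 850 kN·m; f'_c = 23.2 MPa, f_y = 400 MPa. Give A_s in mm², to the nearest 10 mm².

With M_n = 0.85 f'_c a b (d − a/2), solve the quadratic for a:
a = d − √(d² − 2M_n/(0.85 f'_c b)) = 590 − √(590² − 2 × 850×10⁶/(0.85 × 23.2 × 510)) = 166.84 mm.
A_s = 0.85 f'_c a b / f_y = 0.85 × 23.2 × 166.84 × 510 / 400 = 4194.9 mm².

A_s ≈ 4190 mm²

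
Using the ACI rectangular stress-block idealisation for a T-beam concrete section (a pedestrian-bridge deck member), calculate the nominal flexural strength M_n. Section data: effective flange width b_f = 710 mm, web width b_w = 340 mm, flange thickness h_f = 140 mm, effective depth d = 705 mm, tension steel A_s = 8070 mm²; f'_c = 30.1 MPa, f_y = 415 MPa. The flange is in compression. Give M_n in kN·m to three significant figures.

M_n ≈ 2030 kN·m

Tension: T = A_s f_y = 8070 × 415 = 3349050 N.
Try a within the flange: a = T/(0.85 f'_c b_f) = 3349050/(0.85 × 30.1 × 710) = 184.36 mm.
a = 184.36 > h_f = 140 mm: the block extends into the web. Split into flange-overhang and web parts.
C_f = 0.85 f'_c (b_f − b_w) h_f = 0.85 × 30.1 × (710 − 340) × 140 = 1325303 N.
Remaining web compression depth: a_w = (T − C_f)/(0.85 f'_c b_w) = (3349050 − 1325303)/(0.85 × 30.1 × 340) = 232.64 mm.
M_n = C_f(d − h_f/2) + (T − C_f)(d − a_w/2) = 1325303 × (705 − 70) + 2023747 × (705 − 116.32) = 841.57 + 1191.34 = 2032.91 × 10⁶ N·mm.
M_n = 2032.91 kN·m.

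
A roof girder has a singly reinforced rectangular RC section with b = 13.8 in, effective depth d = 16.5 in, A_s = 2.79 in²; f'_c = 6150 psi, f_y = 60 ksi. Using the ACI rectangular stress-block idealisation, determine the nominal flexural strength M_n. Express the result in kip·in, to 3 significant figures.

T = A_s f_y = 2.79 × 60 = 167.4 kips.
a = T/(0.85 f'_c b) = 167.4/(0.85 × 6.15 × 13.8) = 2.321 in.
M_n = T(d − a/2) = 167.4 × (16.5 − 1.1605) = 2567.8 kip·in.

M_n ≈ 2570 kip·in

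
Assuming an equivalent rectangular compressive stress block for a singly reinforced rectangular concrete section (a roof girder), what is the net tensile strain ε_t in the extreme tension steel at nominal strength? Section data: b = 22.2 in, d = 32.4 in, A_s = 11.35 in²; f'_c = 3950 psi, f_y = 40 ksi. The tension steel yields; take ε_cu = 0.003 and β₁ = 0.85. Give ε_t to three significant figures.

ε_t ≈ 0.0106

a = A_s f_y/(0.85 f'_c b) = 6.091 in.
β₁ = 0.85, so c = a/β₁ = 6.091/0.85 = 7.166 in.
From the linear strain diagram with ε_cu = 0.003: ε_t = 0.003 (d − c)/c = 0.003 × (32.4 − 7.166)/7.166 = 0.0106.
Since ε_t ≥ 0.005, the section is tension-controlled.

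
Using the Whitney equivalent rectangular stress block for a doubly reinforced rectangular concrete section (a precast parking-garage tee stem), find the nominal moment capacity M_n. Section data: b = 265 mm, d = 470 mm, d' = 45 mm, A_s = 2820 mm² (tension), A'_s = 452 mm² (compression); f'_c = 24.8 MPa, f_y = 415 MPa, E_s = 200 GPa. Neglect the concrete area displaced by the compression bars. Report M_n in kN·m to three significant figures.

M_n ≈ 455 kN·m

Assume both tension and compression steel yield.
Net tension couple steel: A_s − A'_s = 2368 mm².
a = (A_s − A'_s) f_y / (0.85 f'_c b) = 982720/(0.85 × 24.8 × 265) = 175.92 mm.
c = a/β₁ = 175.92/0.85 = 206.96 mm; ε'_s = 0.003(c − d')/c = 0.0023 ≥ f_y/E_s = 0.0021, so compression steel does yield.
M_n = (A_s − A'_s) f_y (d − a/2) + A'_s f_y (d − d') = [982720 × (470 − 87.96) + 187580 × (470 − 45)] × 10⁻⁶ = 375.44 + 79.72 = 455.16 kN·m.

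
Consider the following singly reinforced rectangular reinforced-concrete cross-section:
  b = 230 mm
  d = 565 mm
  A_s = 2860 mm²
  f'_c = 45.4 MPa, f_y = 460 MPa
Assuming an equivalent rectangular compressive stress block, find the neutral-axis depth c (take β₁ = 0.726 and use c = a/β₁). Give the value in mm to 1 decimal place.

T = A_s f_y = 2860 × 460 = 1315600 N = 1315.6 kN.
Setting C = 0.85 f'_c a b equal to T: a = 1315600/(0.85 × 45.4 × 230) = 148.225 mm.
With β₁ = 0.726, c = a/β₁ = 148.225/0.726 = 204.2 mm.

c ≈ 204.2 mm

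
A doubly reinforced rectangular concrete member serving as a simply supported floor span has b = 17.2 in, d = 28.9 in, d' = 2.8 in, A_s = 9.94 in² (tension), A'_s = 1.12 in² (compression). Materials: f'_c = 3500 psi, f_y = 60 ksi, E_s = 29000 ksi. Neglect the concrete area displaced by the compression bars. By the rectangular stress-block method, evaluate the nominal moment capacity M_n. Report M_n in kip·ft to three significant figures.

Assume both steels yield.
a = (A_s − A'_s) f_y/(0.85 f'_c b) = (9.94 − 1.12) × 60/(0.85 × 3.5 × 17.2) = 10.342 in.
c = a/β₁ = 10.342/0.85 = 12.167 in; ε'_s = 0.003(c − d')/c = 0.0023 ≥ ε_y = 0.0021, so the compression steel yields.
M_n = (A_s − A'_s) f_y (d − a/2) + A'_s f_y (d − d') = 529.2 × (28.9 − 5.171) + 67.2 × (28.9 − 2.8) = 12557.4 + 1753.9 = 14311.3 kip·in = 14311.3/12 = 1192.61 kip·ft.

M_n ≈ 1190 kip·ft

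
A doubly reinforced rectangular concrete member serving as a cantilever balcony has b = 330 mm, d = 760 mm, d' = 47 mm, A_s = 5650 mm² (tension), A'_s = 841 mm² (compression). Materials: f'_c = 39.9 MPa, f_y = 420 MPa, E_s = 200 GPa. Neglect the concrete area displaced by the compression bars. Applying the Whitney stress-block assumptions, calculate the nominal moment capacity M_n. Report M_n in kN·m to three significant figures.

M_n ≈ 1600 kN·m

Assume both tension and compression steel yield.
Net tension couple steel: A_s − A'_s = 4809 mm².
a = (A_s − A'_s) f_y / (0.85 f'_c b) = 2019780/(0.85 × 39.9 × 330) = 180.47 mm.
c = a/β₁ = 180.47/0.765 = 235.91 mm; ε'_s = 0.003(c − d')/c = 0.0024 ≥ f_y/E_s = 0.0021, so compression steel does yield.
M_n = (A_s − A'_s) f_y (d − a/2) + A'_s f_y (d − d') = [2019780 × (760 − 90.235) + 353220 × (760 − 47)] × 10⁻⁶ = 1352.78 + 251.85 = 1604.63 kN·m.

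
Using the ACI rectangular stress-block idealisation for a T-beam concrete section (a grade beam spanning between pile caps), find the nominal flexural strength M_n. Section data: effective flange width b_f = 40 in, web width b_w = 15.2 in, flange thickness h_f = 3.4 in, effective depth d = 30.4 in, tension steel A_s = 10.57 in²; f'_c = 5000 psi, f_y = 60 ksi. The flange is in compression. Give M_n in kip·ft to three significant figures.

M_n ≈ 1510 kip·ft

Tension: T = A_s f_y = 10.57 × 60 = 634.2 kips.
Try a within the flange: a = T/(0.85 f'_c b_f) = 634.2/(0.85 × 5 × 40) = 3.731 in.
a = 3.731 > h_f = 3.4 in: the block extends into the web. Split into flange-overhang and web parts.
C_f = 0.85 f'_c (b_f − b_w) h_f = 0.85 × 5 × (40 − 15.2) × 3.4 = 358.4 kips.
Remaining web compression depth: a_w = (T − C_f)/(0.85 f'_c b_w) = (634.2 − 358.4)/(0.85 × 5 × 15.2) = 4.269 in.
M_n = C_f(d − h_f/2) + (T − C_f)(d − a_w/2) = 358.4 × (30.4 − 1.7) + 275.8 × (30.4 − 2.1345) = 10286.1 + 7795.6 = 18081.7 kip·in.
M_n = 18081.7/12 = 1506.81 kip·ft.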